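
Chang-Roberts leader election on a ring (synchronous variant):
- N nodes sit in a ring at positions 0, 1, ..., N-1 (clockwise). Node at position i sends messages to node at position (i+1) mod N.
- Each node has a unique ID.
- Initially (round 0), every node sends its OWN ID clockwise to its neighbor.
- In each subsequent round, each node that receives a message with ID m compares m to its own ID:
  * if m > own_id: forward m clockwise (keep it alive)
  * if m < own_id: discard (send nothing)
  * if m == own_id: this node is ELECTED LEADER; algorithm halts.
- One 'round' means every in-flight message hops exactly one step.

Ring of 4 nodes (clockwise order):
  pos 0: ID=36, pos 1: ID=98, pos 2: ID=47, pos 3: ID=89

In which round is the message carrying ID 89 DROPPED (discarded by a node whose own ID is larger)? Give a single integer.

Round 1: pos1(id98) recv 36: drop; pos2(id47) recv 98: fwd; pos3(id89) recv 47: drop; pos0(id36) recv 89: fwd
Round 2: pos3(id89) recv 98: fwd; pos1(id98) recv 89: drop
Round 3: pos0(id36) recv 98: fwd
Round 4: pos1(id98) recv 98: ELECTED
Message ID 89 originates at pos 3; dropped at pos 1 in round 2

Answer: 2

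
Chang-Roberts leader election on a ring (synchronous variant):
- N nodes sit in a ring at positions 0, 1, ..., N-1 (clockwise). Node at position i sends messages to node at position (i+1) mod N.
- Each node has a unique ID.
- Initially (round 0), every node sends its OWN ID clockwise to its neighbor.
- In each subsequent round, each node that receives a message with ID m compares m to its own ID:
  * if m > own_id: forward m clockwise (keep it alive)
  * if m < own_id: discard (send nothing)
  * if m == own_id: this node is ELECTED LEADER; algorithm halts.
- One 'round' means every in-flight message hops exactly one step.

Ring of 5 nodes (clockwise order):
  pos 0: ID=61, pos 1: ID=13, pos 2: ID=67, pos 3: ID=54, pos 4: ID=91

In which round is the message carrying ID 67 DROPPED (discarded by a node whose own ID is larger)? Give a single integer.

Answer: 2

Derivation:
Round 1: pos1(id13) recv 61: fwd; pos2(id67) recv 13: drop; pos3(id54) recv 67: fwd; pos4(id91) recv 54: drop; pos0(id61) recv 91: fwd
Round 2: pos2(id67) recv 61: drop; pos4(id91) recv 67: drop; pos1(id13) recv 91: fwd
Round 3: pos2(id67) recv 91: fwd
Round 4: pos3(id54) recv 91: fwd
Round 5: pos4(id91) recv 91: ELECTED
Message ID 67 originates at pos 2; dropped at pos 4 in round 2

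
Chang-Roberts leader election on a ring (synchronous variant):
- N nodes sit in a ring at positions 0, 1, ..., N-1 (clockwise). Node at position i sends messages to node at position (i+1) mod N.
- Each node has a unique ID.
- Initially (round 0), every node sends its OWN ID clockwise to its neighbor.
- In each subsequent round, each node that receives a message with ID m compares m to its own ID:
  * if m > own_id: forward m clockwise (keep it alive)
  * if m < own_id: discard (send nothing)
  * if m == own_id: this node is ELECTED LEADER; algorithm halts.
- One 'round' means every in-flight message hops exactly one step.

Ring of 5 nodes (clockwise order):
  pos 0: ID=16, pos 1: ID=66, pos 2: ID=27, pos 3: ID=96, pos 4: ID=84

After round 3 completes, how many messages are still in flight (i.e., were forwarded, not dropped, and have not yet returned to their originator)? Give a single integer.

Round 1: pos1(id66) recv 16: drop; pos2(id27) recv 66: fwd; pos3(id96) recv 27: drop; pos4(id84) recv 96: fwd; pos0(id16) recv 84: fwd
Round 2: pos3(id96) recv 66: drop; pos0(id16) recv 96: fwd; pos1(id66) recv 84: fwd
Round 3: pos1(id66) recv 96: fwd; pos2(id27) recv 84: fwd
After round 3: 2 messages still in flight

Answer: 2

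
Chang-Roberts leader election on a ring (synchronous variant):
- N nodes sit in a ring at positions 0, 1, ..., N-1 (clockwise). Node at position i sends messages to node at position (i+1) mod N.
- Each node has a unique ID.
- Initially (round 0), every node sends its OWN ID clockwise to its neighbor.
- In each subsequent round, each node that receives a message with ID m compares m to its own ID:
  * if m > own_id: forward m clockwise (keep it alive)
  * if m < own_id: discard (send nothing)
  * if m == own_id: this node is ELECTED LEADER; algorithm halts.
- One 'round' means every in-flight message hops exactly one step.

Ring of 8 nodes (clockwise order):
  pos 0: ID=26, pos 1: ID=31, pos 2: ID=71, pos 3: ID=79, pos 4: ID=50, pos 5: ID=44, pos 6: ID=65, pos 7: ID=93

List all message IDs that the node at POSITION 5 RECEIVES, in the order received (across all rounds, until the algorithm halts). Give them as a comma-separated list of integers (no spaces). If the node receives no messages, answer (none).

Round 1: pos1(id31) recv 26: drop; pos2(id71) recv 31: drop; pos3(id79) recv 71: drop; pos4(id50) recv 79: fwd; pos5(id44) recv 50: fwd; pos6(id65) recv 44: drop; pos7(id93) recv 65: drop; pos0(id26) recv 93: fwd
Round 2: pos5(id44) recv 79: fwd; pos6(id65) recv 50: drop; pos1(id31) recv 93: fwd
Round 3: pos6(id65) recv 79: fwd; pos2(id71) recv 93: fwd
Round 4: pos7(id93) recv 79: drop; pos3(id79) recv 93: fwd
Round 5: pos4(id50) recv 93: fwd
Round 6: pos5(id44) recv 93: fwd
Round 7: pos6(id65) recv 93: fwd
Round 8: pos7(id93) recv 93: ELECTED

Answer: 50,79,93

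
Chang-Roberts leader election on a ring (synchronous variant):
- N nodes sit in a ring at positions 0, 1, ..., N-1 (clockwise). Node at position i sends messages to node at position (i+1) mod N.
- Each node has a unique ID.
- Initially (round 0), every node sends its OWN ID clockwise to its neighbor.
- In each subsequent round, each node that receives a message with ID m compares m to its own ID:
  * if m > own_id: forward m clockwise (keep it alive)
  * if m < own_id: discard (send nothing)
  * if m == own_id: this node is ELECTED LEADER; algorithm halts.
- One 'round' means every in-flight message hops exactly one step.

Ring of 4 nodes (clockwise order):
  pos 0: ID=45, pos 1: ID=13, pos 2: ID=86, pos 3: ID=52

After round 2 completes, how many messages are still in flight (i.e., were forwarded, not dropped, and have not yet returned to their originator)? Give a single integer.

Answer: 2

Derivation:
Round 1: pos1(id13) recv 45: fwd; pos2(id86) recv 13: drop; pos3(id52) recv 86: fwd; pos0(id45) recv 52: fwd
Round 2: pos2(id86) recv 45: drop; pos0(id45) recv 86: fwd; pos1(id13) recv 52: fwd
After round 2: 2 messages still in flight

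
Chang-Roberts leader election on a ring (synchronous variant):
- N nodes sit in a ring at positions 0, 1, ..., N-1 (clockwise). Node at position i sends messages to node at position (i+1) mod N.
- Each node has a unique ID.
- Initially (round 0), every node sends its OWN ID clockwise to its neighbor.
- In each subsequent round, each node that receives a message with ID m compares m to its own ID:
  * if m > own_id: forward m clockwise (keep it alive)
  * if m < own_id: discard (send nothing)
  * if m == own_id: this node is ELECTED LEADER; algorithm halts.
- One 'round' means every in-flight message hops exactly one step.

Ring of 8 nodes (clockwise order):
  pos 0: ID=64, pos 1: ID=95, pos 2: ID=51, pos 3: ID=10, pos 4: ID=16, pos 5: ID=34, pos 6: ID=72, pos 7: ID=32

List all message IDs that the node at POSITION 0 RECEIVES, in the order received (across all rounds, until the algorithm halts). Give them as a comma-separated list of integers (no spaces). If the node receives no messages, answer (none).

Answer: 32,72,95

Derivation:
Round 1: pos1(id95) recv 64: drop; pos2(id51) recv 95: fwd; pos3(id10) recv 51: fwd; pos4(id16) recv 10: drop; pos5(id34) recv 16: drop; pos6(id72) recv 34: drop; pos7(id32) recv 72: fwd; pos0(id64) recv 32: drop
Round 2: pos3(id10) recv 95: fwd; pos4(id16) recv 51: fwd; pos0(id64) recv 72: fwd
Round 3: pos4(id16) recv 95: fwd; pos5(id34) recv 51: fwd; pos1(id95) recv 72: drop
Round 4: pos5(id34) recv 95: fwd; pos6(id72) recv 51: drop
Round 5: pos6(id72) recv 95: fwd
Round 6: pos7(id32) recv 95: fwd
Round 7: pos0(id64) recv 95: fwd
Round 8: pos1(id95) recv 95: ELECTED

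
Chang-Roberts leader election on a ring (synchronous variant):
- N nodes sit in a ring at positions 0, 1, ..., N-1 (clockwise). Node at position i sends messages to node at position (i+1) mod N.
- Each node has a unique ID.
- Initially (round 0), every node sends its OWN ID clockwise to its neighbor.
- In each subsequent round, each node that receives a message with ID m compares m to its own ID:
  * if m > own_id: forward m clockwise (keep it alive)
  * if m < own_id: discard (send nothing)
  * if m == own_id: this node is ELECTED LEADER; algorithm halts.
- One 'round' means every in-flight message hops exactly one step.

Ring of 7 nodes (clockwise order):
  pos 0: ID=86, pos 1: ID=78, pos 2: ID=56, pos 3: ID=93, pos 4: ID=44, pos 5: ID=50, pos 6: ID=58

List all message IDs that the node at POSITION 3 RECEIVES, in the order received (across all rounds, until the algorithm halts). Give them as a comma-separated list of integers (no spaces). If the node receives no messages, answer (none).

Round 1: pos1(id78) recv 86: fwd; pos2(id56) recv 78: fwd; pos3(id93) recv 56: drop; pos4(id44) recv 93: fwd; pos5(id50) recv 44: drop; pos6(id58) recv 50: drop; pos0(id86) recv 58: drop
Round 2: pos2(id56) recv 86: fwd; pos3(id93) recv 78: drop; pos5(id50) recv 93: fwd
Round 3: pos3(id93) recv 86: drop; pos6(id58) recv 93: fwd
Round 4: pos0(id86) recv 93: fwd
Round 5: pos1(id78) recv 93: fwd
Round 6: pos2(id56) recv 93: fwd
Round 7: pos3(id93) recv 93: ELECTED

Answer: 56,78,86,93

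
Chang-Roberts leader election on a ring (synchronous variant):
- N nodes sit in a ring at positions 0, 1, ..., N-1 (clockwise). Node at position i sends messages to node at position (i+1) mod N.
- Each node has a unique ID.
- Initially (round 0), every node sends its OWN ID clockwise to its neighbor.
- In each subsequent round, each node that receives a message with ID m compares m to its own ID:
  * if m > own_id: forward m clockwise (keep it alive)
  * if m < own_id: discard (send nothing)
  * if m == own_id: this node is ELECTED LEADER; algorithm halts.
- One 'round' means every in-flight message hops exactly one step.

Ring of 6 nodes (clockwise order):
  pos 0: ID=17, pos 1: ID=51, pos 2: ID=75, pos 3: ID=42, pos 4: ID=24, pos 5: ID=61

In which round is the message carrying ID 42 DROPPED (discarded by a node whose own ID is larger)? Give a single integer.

Round 1: pos1(id51) recv 17: drop; pos2(id75) recv 51: drop; pos3(id42) recv 75: fwd; pos4(id24) recv 42: fwd; pos5(id61) recv 24: drop; pos0(id17) recv 61: fwd
Round 2: pos4(id24) recv 75: fwd; pos5(id61) recv 42: drop; pos1(id51) recv 61: fwd
Round 3: pos5(id61) recv 75: fwd; pos2(id75) recv 61: drop
Round 4: pos0(id17) recv 75: fwd
Round 5: pos1(id51) recv 75: fwd
Round 6: pos2(id75) recv 75: ELECTED
Message ID 42 originates at pos 3; dropped at pos 5 in round 2

Answer: 2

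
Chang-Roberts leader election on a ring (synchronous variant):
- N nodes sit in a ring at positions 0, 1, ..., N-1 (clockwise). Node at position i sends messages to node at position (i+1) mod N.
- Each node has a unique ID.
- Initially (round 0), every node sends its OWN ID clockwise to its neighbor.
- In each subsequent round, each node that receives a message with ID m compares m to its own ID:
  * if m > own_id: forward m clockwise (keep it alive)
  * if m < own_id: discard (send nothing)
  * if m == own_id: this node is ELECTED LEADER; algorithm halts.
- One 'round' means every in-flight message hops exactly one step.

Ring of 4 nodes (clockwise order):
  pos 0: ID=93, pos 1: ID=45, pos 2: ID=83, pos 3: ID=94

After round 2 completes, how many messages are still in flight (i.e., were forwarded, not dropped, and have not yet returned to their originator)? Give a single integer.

Round 1: pos1(id45) recv 93: fwd; pos2(id83) recv 45: drop; pos3(id94) recv 83: drop; pos0(id93) recv 94: fwd
Round 2: pos2(id83) recv 93: fwd; pos1(id45) recv 94: fwd
After round 2: 2 messages still in flight

Answer: 2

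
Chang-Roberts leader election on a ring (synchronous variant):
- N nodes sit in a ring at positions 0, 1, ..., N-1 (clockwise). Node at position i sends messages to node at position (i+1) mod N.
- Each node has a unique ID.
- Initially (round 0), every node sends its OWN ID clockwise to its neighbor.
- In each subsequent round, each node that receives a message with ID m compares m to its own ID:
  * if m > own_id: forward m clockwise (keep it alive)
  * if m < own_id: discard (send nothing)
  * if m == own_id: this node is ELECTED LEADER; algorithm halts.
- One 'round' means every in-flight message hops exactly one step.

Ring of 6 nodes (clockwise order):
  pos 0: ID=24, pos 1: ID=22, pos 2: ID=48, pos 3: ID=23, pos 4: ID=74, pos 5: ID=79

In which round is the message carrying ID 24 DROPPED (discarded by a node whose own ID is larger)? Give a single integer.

Round 1: pos1(id22) recv 24: fwd; pos2(id48) recv 22: drop; pos3(id23) recv 48: fwd; pos4(id74) recv 23: drop; pos5(id79) recv 74: drop; pos0(id24) recv 79: fwd
Round 2: pos2(id48) recv 24: drop; pos4(id74) recv 48: drop; pos1(id22) recv 79: fwd
Round 3: pos2(id48) recv 79: fwd
Round 4: pos3(id23) recv 79: fwd
Round 5: pos4(id74) recv 79: fwd
Round 6: pos5(id79) recv 79: ELECTED
Message ID 24 originates at pos 0; dropped at pos 2 in round 2

Answer: 2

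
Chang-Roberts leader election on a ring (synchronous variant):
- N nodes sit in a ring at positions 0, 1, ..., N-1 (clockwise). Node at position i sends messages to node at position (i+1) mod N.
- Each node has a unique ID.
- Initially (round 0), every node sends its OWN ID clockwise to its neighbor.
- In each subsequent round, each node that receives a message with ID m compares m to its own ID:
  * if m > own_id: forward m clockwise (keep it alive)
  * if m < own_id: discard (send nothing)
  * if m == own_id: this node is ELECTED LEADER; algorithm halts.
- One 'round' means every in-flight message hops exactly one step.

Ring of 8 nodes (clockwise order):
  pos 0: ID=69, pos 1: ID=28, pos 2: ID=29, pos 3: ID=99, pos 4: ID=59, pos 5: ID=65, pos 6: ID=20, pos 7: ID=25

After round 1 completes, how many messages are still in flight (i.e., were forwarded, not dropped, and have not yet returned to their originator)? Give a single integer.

Answer: 3

Derivation:
Round 1: pos1(id28) recv 69: fwd; pos2(id29) recv 28: drop; pos3(id99) recv 29: drop; pos4(id59) recv 99: fwd; pos5(id65) recv 59: drop; pos6(id20) recv 65: fwd; pos7(id25) recv 20: drop; pos0(id69) recv 25: drop
After round 1: 3 messages still in flight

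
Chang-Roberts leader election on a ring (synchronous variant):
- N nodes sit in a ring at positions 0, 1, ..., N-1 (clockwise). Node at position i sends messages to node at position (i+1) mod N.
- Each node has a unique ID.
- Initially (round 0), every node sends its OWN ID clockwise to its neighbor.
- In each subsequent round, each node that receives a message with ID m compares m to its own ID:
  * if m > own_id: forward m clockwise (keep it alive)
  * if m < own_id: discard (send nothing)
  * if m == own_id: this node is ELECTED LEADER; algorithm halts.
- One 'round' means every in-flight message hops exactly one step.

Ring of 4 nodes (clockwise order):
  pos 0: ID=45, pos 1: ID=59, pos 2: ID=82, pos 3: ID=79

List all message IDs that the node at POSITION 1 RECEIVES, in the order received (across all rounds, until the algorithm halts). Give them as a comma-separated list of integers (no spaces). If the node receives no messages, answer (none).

Round 1: pos1(id59) recv 45: drop; pos2(id82) recv 59: drop; pos3(id79) recv 82: fwd; pos0(id45) recv 79: fwd
Round 2: pos0(id45) recv 82: fwd; pos1(id59) recv 79: fwd
Round 3: pos1(id59) recv 82: fwd; pos2(id82) recv 79: drop
Round 4: pos2(id82) recv 82: ELECTED

Answer: 45,79,82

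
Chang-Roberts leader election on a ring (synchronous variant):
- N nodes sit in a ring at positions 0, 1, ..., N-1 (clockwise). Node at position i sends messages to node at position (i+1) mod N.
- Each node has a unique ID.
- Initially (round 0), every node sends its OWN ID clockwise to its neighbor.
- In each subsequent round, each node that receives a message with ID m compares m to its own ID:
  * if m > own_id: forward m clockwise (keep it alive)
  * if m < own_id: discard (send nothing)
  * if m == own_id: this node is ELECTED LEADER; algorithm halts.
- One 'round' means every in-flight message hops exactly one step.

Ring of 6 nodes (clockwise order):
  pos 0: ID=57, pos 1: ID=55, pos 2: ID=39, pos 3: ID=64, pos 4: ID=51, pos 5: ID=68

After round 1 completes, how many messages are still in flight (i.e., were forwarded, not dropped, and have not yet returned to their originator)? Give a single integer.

Round 1: pos1(id55) recv 57: fwd; pos2(id39) recv 55: fwd; pos3(id64) recv 39: drop; pos4(id51) recv 64: fwd; pos5(id68) recv 51: drop; pos0(id57) recv 68: fwd
After round 1: 4 messages still in flight

Answer: 4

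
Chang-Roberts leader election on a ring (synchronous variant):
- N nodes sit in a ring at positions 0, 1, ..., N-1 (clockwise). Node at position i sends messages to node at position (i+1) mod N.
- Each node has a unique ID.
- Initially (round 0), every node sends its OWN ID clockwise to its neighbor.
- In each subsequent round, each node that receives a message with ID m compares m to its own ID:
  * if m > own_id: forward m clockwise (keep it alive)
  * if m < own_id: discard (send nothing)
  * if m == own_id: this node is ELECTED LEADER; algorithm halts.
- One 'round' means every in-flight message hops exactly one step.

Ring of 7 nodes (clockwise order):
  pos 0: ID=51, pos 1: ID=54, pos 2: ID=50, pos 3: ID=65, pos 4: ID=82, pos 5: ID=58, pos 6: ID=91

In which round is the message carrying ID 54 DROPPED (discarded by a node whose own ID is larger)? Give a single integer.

Answer: 2

Derivation:
Round 1: pos1(id54) recv 51: drop; pos2(id50) recv 54: fwd; pos3(id65) recv 50: drop; pos4(id82) recv 65: drop; pos5(id58) recv 82: fwd; pos6(id91) recv 58: drop; pos0(id51) recv 91: fwd
Round 2: pos3(id65) recv 54: drop; pos6(id91) recv 82: drop; pos1(id54) recv 91: fwd
Round 3: pos2(id50) recv 91: fwd
Round 4: pos3(id65) recv 91: fwd
Round 5: pos4(id82) recv 91: fwd
Round 6: pos5(id58) recv 91: fwd
Round 7: pos6(id91) recv 91: ELECTED
Message ID 54 originates at pos 1; dropped at pos 3 in round 2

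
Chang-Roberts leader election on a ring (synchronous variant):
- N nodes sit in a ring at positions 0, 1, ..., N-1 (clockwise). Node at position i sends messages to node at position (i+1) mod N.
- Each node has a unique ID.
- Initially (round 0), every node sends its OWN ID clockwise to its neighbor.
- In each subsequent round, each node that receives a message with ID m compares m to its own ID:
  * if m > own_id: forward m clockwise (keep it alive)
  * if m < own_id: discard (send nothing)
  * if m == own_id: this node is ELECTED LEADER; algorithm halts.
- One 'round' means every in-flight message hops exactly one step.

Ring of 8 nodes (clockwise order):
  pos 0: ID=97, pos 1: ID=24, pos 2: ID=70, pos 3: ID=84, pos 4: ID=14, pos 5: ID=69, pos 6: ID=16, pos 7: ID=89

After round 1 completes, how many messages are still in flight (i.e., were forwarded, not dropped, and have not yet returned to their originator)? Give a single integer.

Round 1: pos1(id24) recv 97: fwd; pos2(id70) recv 24: drop; pos3(id84) recv 70: drop; pos4(id14) recv 84: fwd; pos5(id69) recv 14: drop; pos6(id16) recv 69: fwd; pos7(id89) recv 16: drop; pos0(id97) recv 89: drop
After round 1: 3 messages still in flight

Answer: 3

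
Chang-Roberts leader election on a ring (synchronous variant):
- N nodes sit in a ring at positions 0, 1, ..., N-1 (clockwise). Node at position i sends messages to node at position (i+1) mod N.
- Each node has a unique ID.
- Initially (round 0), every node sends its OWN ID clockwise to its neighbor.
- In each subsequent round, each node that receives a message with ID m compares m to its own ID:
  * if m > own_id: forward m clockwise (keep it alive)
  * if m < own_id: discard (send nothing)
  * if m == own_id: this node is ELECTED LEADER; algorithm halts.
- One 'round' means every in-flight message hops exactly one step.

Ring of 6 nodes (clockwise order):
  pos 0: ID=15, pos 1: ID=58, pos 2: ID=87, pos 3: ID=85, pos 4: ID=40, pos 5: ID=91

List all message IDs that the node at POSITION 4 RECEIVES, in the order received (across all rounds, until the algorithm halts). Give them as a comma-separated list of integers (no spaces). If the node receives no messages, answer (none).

Round 1: pos1(id58) recv 15: drop; pos2(id87) recv 58: drop; pos3(id85) recv 87: fwd; pos4(id40) recv 85: fwd; pos5(id91) recv 40: drop; pos0(id15) recv 91: fwd
Round 2: pos4(id40) recv 87: fwd; pos5(id91) recv 85: drop; pos1(id58) recv 91: fwd
Round 3: pos5(id91) recv 87: drop; pos2(id87) recv 91: fwd
Round 4: pos3(id85) recv 91: fwd
Round 5: pos4(id40) recv 91: fwd
Round 6: pos5(id91) recv 91: ELECTED

Answer: 85,87,91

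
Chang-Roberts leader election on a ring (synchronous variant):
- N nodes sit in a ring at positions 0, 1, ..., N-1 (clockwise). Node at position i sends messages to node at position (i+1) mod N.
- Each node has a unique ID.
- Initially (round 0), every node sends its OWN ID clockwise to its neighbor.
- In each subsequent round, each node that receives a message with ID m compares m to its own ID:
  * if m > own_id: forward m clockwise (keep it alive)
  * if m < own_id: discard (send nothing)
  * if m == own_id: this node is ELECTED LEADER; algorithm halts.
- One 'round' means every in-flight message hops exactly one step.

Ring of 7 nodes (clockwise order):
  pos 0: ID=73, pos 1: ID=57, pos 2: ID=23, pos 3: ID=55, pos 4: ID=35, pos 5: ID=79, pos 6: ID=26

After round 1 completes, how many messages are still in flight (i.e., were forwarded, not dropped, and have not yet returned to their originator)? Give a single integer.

Answer: 4

Derivation:
Round 1: pos1(id57) recv 73: fwd; pos2(id23) recv 57: fwd; pos3(id55) recv 23: drop; pos4(id35) recv 55: fwd; pos5(id79) recv 35: drop; pos6(id26) recv 79: fwd; pos0(id73) recv 26: drop
After round 1: 4 messages still in flight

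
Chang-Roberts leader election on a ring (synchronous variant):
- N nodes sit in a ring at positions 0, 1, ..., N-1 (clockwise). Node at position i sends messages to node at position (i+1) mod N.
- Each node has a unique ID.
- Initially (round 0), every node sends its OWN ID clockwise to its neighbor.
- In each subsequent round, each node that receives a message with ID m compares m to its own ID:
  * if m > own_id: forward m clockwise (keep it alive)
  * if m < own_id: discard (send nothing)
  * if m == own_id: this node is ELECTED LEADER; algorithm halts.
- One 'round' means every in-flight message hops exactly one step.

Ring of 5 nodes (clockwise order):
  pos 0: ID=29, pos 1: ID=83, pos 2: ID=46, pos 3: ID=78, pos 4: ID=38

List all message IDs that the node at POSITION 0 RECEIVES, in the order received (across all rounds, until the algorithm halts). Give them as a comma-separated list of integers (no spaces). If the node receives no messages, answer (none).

Round 1: pos1(id83) recv 29: drop; pos2(id46) recv 83: fwd; pos3(id78) recv 46: drop; pos4(id38) recv 78: fwd; pos0(id29) recv 38: fwd
Round 2: pos3(id78) recv 83: fwd; pos0(id29) recv 78: fwd; pos1(id83) recv 38: drop
Round 3: pos4(id38) recv 83: fwd; pos1(id83) recv 78: drop
Round 4: pos0(id29) recv 83: fwd
Round 5: pos1(id83) recv 83: ELECTED

Answer: 38,78,83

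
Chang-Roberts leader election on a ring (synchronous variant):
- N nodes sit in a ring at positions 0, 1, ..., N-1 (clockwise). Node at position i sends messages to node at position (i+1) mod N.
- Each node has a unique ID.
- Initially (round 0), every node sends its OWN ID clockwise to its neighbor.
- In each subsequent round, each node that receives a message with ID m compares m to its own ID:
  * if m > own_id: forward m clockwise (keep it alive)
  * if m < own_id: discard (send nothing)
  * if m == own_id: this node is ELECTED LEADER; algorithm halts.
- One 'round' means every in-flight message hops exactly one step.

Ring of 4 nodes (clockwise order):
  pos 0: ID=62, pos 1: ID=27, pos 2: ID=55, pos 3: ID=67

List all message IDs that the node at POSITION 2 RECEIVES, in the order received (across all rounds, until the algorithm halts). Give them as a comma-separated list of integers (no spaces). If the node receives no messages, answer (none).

Round 1: pos1(id27) recv 62: fwd; pos2(id55) recv 27: drop; pos3(id67) recv 55: drop; pos0(id62) recv 67: fwd
Round 2: pos2(id55) recv 62: fwd; pos1(id27) recv 67: fwd
Round 3: pos3(id67) recv 62: drop; pos2(id55) recv 67: fwd
Round 4: pos3(id67) recv 67: ELECTED

Answer: 27,62,67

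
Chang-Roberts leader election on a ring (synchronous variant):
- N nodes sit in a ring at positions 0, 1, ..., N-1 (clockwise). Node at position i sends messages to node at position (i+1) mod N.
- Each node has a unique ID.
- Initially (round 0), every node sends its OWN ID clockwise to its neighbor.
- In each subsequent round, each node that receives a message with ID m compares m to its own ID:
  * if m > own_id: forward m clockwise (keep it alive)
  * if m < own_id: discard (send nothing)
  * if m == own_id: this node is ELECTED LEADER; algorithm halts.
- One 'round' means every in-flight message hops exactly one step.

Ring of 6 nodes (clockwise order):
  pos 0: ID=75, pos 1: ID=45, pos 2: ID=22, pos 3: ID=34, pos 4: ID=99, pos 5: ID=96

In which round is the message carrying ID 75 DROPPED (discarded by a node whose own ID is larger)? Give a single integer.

Round 1: pos1(id45) recv 75: fwd; pos2(id22) recv 45: fwd; pos3(id34) recv 22: drop; pos4(id99) recv 34: drop; pos5(id96) recv 99: fwd; pos0(id75) recv 96: fwd
Round 2: pos2(id22) recv 75: fwd; pos3(id34) recv 45: fwd; pos0(id75) recv 99: fwd; pos1(id45) recv 96: fwd
Round 3: pos3(id34) recv 75: fwd; pos4(id99) recv 45: drop; pos1(id45) recv 99: fwd; pos2(id22) recv 96: fwd
Round 4: pos4(id99) recv 75: drop; pos2(id22) recv 99: fwd; pos3(id34) recv 96: fwd
Round 5: pos3(id34) recv 99: fwd; pos4(id99) recv 96: drop
Round 6: pos4(id99) recv 99: ELECTED
Message ID 75 originates at pos 0; dropped at pos 4 in round 4

Answer: 4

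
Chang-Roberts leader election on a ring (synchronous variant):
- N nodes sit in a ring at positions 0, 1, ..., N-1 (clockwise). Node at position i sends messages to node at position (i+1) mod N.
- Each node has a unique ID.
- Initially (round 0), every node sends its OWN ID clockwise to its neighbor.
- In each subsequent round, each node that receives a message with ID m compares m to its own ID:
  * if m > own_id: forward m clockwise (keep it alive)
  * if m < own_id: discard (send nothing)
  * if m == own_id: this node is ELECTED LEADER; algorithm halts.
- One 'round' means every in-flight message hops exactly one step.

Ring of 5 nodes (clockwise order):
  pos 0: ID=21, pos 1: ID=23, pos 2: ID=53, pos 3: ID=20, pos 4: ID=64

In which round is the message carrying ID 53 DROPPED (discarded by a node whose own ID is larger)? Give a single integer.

Answer: 2

Derivation:
Round 1: pos1(id23) recv 21: drop; pos2(id53) recv 23: drop; pos3(id20) recv 53: fwd; pos4(id64) recv 20: drop; pos0(id21) recv 64: fwd
Round 2: pos4(id64) recv 53: drop; pos1(id23) recv 64: fwd
Round 3: pos2(id53) recv 64: fwd
Round 4: pos3(id20) recv 64: fwd
Round 5: pos4(id64) recv 64: ELECTED
Message ID 53 originates at pos 2; dropped at pos 4 in round 2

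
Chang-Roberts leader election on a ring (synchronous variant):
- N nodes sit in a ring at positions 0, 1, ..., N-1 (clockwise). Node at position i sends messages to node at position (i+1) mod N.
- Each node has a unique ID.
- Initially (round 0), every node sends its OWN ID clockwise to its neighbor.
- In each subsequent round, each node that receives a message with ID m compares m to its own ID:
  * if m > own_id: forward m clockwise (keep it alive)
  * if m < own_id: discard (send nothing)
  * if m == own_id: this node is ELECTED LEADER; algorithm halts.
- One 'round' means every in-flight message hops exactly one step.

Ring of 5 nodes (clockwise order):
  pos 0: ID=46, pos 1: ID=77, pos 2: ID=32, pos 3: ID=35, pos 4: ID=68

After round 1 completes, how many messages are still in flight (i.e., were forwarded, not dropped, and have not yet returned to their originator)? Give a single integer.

Round 1: pos1(id77) recv 46: drop; pos2(id32) recv 77: fwd; pos3(id35) recv 32: drop; pos4(id68) recv 35: drop; pos0(id46) recv 68: fwd
After round 1: 2 messages still in flight

Answer: 2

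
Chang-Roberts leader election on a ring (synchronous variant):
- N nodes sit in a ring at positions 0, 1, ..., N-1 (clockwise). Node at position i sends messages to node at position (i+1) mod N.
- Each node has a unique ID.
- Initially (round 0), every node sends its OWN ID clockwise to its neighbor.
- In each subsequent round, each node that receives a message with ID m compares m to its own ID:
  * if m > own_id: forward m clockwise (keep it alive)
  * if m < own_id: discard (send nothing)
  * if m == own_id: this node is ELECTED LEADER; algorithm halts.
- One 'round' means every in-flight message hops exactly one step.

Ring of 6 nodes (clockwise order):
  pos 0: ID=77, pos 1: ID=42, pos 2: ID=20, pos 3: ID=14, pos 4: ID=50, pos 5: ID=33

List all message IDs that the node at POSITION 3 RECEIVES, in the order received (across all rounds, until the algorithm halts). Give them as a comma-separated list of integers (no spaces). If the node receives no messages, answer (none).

Round 1: pos1(id42) recv 77: fwd; pos2(id20) recv 42: fwd; pos3(id14) recv 20: fwd; pos4(id50) recv 14: drop; pos5(id33) recv 50: fwd; pos0(id77) recv 33: drop
Round 2: pos2(id20) recv 77: fwd; pos3(id14) recv 42: fwd; pos4(id50) recv 20: drop; pos0(id77) recv 50: drop
Round 3: pos3(id14) recv 77: fwd; pos4(id50) recv 42: drop
Round 4: pos4(id50) recv 77: fwd
Round 5: pos5(id33) recv 77: fwd
Round 6: pos0(id77) recv 77: ELECTED

Answer: 20,42,77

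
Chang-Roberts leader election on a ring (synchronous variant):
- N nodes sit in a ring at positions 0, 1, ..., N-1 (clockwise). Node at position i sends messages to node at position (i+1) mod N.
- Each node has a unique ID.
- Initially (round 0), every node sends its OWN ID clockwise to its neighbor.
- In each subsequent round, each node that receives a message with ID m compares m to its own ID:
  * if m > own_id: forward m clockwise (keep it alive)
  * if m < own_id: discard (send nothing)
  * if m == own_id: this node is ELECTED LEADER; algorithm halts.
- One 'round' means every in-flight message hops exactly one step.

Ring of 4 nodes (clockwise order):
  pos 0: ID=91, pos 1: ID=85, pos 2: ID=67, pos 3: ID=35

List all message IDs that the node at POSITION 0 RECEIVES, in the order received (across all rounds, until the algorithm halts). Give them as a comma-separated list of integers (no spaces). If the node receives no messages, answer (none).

Answer: 35,67,85,91

Derivation:
Round 1: pos1(id85) recv 91: fwd; pos2(id67) recv 85: fwd; pos3(id35) recv 67: fwd; pos0(id91) recv 35: drop
Round 2: pos2(id67) recv 91: fwd; pos3(id35) recv 85: fwd; pos0(id91) recv 67: drop
Round 3: pos3(id35) recv 91: fwd; pos0(id91) recv 85: drop
Round 4: pos0(id91) recv 91: ELECTED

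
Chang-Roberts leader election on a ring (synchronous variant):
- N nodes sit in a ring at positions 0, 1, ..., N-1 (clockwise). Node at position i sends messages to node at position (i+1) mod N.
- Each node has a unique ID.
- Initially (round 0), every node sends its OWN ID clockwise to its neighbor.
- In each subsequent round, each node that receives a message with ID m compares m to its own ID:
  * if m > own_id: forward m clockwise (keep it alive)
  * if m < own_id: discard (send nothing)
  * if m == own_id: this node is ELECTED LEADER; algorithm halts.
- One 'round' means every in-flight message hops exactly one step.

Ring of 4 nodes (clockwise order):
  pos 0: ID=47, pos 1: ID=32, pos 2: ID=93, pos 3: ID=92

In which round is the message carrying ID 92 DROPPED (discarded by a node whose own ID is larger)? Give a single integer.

Answer: 3

Derivation:
Round 1: pos1(id32) recv 47: fwd; pos2(id93) recv 32: drop; pos3(id92) recv 93: fwd; pos0(id47) recv 92: fwd
Round 2: pos2(id93) recv 47: drop; pos0(id47) recv 93: fwd; pos1(id32) recv 92: fwd
Round 3: pos1(id32) recv 93: fwd; pos2(id93) recv 92: drop
Round 4: pos2(id93) recv 93: ELECTED
Message ID 92 originates at pos 3; dropped at pos 2 in round 3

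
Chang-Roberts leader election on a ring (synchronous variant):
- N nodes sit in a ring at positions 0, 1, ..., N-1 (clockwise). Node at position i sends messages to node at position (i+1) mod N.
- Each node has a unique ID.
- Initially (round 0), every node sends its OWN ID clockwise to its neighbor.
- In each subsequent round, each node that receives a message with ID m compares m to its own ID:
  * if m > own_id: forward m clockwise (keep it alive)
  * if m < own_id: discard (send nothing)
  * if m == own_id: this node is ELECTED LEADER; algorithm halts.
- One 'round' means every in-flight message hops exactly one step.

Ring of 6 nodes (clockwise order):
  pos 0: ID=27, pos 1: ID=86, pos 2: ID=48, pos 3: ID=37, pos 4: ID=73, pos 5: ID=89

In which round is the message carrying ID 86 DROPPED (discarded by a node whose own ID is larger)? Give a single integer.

Round 1: pos1(id86) recv 27: drop; pos2(id48) recv 86: fwd; pos3(id37) recv 48: fwd; pos4(id73) recv 37: drop; pos5(id89) recv 73: drop; pos0(id27) recv 89: fwd
Round 2: pos3(id37) recv 86: fwd; pos4(id73) recv 48: drop; pos1(id86) recv 89: fwd
Round 3: pos4(id73) recv 86: fwd; pos2(id48) recv 89: fwd
Round 4: pos5(id89) recv 86: drop; pos3(id37) recv 89: fwd
Round 5: pos4(id73) recv 89: fwd
Round 6: pos5(id89) recv 89: ELECTED
Message ID 86 originates at pos 1; dropped at pos 5 in round 4

Answer: 4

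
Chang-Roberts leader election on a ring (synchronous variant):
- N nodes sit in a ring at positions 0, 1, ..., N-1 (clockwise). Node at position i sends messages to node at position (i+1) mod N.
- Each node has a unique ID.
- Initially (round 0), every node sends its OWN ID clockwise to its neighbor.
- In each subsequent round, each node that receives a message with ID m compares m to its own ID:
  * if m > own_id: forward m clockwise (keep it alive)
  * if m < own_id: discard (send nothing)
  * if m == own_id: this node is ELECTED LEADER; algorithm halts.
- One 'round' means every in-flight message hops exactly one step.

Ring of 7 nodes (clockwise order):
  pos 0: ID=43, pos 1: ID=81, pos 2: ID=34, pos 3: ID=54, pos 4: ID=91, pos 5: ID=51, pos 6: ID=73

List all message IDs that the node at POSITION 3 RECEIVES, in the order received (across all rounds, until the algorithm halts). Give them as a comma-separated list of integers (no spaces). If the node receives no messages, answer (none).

Answer: 34,81,91

Derivation:
Round 1: pos1(id81) recv 43: drop; pos2(id34) recv 81: fwd; pos3(id54) recv 34: drop; pos4(id91) recv 54: drop; pos5(id51) recv 91: fwd; pos6(id73) recv 51: drop; pos0(id43) recv 73: fwd
Round 2: pos3(id54) recv 81: fwd; pos6(id73) recv 91: fwd; pos1(id81) recv 73: drop
Round 3: pos4(id91) recv 81: drop; pos0(id43) recv 91: fwd
Round 4: pos1(id81) recv 91: fwd
Round 5: pos2(id34) recv 91: fwd
Round 6: pos3(id54) recv 91: fwd
Round 7: pos4(id91) recv 91: ELECTED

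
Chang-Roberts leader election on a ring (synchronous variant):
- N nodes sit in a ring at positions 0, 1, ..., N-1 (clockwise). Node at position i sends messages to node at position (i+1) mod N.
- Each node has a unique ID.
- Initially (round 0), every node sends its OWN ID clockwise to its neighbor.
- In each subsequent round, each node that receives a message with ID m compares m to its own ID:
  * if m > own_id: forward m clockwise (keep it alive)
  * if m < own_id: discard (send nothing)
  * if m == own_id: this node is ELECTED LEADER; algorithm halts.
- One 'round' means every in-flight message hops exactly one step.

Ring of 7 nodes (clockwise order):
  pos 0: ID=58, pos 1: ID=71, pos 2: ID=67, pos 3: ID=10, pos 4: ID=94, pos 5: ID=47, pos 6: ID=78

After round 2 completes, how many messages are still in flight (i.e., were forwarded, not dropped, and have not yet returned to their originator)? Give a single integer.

Round 1: pos1(id71) recv 58: drop; pos2(id67) recv 71: fwd; pos3(id10) recv 67: fwd; pos4(id94) recv 10: drop; pos5(id47) recv 94: fwd; pos6(id78) recv 47: drop; pos0(id58) recv 78: fwd
Round 2: pos3(id10) recv 71: fwd; pos4(id94) recv 67: drop; pos6(id78) recv 94: fwd; pos1(id71) recv 78: fwd
After round 2: 3 messages still in flight

Answer: 3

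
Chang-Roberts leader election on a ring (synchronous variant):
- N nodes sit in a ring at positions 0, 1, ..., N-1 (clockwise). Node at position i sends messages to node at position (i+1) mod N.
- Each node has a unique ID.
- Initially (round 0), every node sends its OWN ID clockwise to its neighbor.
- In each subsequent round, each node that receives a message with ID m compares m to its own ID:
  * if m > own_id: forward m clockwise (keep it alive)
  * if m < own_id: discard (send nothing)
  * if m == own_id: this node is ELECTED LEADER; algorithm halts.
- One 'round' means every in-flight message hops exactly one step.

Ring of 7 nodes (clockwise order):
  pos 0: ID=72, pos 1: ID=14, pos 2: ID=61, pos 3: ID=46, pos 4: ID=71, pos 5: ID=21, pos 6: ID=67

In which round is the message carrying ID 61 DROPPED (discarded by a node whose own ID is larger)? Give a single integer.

Round 1: pos1(id14) recv 72: fwd; pos2(id61) recv 14: drop; pos3(id46) recv 61: fwd; pos4(id71) recv 46: drop; pos5(id21) recv 71: fwd; pos6(id67) recv 21: drop; pos0(id72) recv 67: drop
Round 2: pos2(id61) recv 72: fwd; pos4(id71) recv 61: drop; pos6(id67) recv 71: fwd
Round 3: pos3(id46) recv 72: fwd; pos0(id72) recv 71: drop
Round 4: pos4(id71) recv 72: fwd
Round 5: pos5(id21) recv 72: fwd
Round 6: pos6(id67) recv 72: fwd
Round 7: pos0(id72) recv 72: ELECTED
Message ID 61 originates at pos 2; dropped at pos 4 in round 2

Answer: 2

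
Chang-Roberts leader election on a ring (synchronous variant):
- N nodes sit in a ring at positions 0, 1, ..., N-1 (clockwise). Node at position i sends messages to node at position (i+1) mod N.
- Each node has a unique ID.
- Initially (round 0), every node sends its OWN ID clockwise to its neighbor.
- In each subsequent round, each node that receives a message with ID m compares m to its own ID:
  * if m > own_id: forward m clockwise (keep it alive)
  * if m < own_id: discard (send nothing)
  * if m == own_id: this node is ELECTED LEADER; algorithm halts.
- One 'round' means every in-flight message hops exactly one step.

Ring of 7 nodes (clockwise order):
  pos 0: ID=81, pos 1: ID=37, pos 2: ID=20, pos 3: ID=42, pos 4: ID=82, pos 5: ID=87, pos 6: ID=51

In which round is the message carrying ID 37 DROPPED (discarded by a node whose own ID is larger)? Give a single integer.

Answer: 2

Derivation:
Round 1: pos1(id37) recv 81: fwd; pos2(id20) recv 37: fwd; pos3(id42) recv 20: drop; pos4(id82) recv 42: drop; pos5(id87) recv 82: drop; pos6(id51) recv 87: fwd; pos0(id81) recv 51: drop
Round 2: pos2(id20) recv 81: fwd; pos3(id42) recv 37: drop; pos0(id81) recv 87: fwd
Round 3: pos3(id42) recv 81: fwd; pos1(id37) recv 87: fwd
Round 4: pos4(id82) recv 81: drop; pos2(id20) recv 87: fwd
Round 5: pos3(id42) recv 87: fwd
Round 6: pos4(id82) recv 87: fwd
Round 7: pos5(id87) recv 87: ELECTED
Message ID 37 originates at pos 1; dropped at pos 3 in round 2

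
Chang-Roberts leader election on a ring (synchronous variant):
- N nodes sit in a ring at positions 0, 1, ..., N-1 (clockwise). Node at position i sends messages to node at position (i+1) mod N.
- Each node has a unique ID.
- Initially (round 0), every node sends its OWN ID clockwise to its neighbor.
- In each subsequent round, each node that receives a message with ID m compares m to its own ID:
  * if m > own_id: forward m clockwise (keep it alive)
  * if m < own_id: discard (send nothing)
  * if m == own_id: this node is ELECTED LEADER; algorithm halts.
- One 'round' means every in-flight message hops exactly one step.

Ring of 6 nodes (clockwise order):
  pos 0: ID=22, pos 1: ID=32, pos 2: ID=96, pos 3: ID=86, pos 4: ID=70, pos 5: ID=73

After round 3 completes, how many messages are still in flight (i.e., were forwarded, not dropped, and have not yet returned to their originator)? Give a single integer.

Answer: 2

Derivation:
Round 1: pos1(id32) recv 22: drop; pos2(id96) recv 32: drop; pos3(id86) recv 96: fwd; pos4(id70) recv 86: fwd; pos5(id73) recv 70: drop; pos0(id22) recv 73: fwd
Round 2: pos4(id70) recv 96: fwd; pos5(id73) recv 86: fwd; pos1(id32) recv 73: fwd
Round 3: pos5(id73) recv 96: fwd; pos0(id22) recv 86: fwd; pos2(id96) recv 73: drop
After round 3: 2 messages still in flight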